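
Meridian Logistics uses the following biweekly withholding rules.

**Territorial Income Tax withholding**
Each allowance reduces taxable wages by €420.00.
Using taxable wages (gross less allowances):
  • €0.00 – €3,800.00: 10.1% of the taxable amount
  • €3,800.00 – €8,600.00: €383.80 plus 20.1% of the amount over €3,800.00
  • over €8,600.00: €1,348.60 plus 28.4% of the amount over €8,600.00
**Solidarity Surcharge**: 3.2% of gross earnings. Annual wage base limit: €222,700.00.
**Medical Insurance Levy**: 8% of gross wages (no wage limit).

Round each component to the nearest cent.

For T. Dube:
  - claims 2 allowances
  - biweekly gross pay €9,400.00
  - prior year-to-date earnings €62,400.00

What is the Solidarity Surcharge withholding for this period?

Solidarity Surcharge: 3.2% × €9,400.00 = €300.80

€300.80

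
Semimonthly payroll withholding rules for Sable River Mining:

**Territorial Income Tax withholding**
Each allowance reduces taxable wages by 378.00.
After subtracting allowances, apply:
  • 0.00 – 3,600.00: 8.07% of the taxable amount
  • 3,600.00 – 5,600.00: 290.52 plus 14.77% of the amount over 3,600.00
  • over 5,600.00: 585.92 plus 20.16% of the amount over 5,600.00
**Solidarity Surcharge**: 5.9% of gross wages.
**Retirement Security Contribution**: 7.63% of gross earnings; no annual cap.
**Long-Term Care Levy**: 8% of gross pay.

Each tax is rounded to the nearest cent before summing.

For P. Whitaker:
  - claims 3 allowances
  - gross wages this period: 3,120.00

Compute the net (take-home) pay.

2,287.99

Territorial Income Tax: taxable = 3,120.00 − 3×378.00 = 1,986.00
  8.07% × 1,986.00 = 160.27
Solidarity Surcharge: 5.9% × 3,120.00 = 184.08
Retirement Security Contribution: 7.63% × 3,120.00 = 238.06
Long-Term Care Levy: 8% × 3,120.00 = 249.60
Total withheld: 160.27 + 184.08 + 238.06 + 249.60 = 832.01
Net pay: 3,120.00 − 832.01 = 2,287.99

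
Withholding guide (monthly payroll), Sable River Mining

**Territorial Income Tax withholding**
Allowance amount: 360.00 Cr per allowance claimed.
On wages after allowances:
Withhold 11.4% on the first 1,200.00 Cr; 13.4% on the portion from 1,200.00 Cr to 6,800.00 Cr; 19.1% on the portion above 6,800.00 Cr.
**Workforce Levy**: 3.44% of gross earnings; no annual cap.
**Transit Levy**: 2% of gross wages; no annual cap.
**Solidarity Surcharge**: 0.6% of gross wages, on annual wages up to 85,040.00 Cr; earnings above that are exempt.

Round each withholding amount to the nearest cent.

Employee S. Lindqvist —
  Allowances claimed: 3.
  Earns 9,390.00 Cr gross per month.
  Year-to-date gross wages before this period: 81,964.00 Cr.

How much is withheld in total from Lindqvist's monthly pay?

Territorial Income Tax: taxable = 9,390.00 Cr − 3×360.00 Cr = 8,310.00 Cr
  887.20 Cr + 19.1% × (8,310.00 Cr − 6,800.00 Cr) = 887.20 Cr + 19.1% × 1,510.00 Cr = 1,175.61 Cr
Workforce Levy: 3.44% × 9,390.00 Cr = 323.02 Cr
Transit Levy: 2% × 9,390.00 Cr = 187.80 Cr
Solidarity Surcharge: cap 85,040.00 Cr − YTD 81,964.00 Cr = 3,076.00 Cr subject; 0.6% × 3,076.00 Cr = 18.46 Cr
Total: 1,175.61 Cr + 323.02 Cr + 187.80 Cr + 18.46 Cr = 1,704.89 Cr

1,704.89 Cr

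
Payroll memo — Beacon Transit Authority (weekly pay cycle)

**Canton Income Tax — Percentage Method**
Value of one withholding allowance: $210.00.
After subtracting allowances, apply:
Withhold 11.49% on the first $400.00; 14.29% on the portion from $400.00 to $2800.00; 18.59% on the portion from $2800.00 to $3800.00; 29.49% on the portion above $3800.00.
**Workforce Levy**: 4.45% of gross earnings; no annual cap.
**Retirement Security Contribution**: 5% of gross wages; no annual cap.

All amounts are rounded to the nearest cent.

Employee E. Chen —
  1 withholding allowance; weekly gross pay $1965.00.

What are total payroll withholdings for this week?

Canton Income Tax: taxable = $1965.00 − 1×$210.00 = $1755.00
  $45.96 + 14.29% × ($1755.00 − $400.00) = $45.96 + 14.29% × $1355.00 = $239.59
Workforce Levy: 4.45% × $1965.00 = $87.44
Retirement Security Contribution: 5% × $1965.00 = $98.25
Total: $239.59 + $87.44 + $98.25 = $425.28

$425.28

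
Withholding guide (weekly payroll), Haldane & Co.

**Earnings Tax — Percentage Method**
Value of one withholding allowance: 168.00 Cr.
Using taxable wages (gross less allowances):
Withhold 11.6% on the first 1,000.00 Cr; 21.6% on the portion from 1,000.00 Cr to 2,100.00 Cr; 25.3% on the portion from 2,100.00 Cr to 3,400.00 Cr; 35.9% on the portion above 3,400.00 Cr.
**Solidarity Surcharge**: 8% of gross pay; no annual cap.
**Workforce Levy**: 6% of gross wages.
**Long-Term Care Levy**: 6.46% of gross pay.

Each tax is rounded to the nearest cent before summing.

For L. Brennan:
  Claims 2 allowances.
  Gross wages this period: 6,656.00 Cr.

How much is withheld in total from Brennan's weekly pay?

Earnings Tax: taxable = 6,656.00 Cr − 2×168.00 Cr = 6,320.00 Cr
  682.50 Cr + 35.9% × (6,320.00 Cr − 3,400.00 Cr) = 682.50 Cr + 35.9% × 2,920.00 Cr = 1,730.78 Cr
Solidarity Surcharge: 8% × 6,656.00 Cr = 532.48 Cr
Workforce Levy: 6% × 6,656.00 Cr = 399.36 Cr
Long-Term Care Levy: 6.46% × 6,656.00 Cr = 429.98 Cr
Total: 1,730.78 Cr + 532.48 Cr + 399.36 Cr + 429.98 Cr = 3,092.60 Cr

3,092.60 Cr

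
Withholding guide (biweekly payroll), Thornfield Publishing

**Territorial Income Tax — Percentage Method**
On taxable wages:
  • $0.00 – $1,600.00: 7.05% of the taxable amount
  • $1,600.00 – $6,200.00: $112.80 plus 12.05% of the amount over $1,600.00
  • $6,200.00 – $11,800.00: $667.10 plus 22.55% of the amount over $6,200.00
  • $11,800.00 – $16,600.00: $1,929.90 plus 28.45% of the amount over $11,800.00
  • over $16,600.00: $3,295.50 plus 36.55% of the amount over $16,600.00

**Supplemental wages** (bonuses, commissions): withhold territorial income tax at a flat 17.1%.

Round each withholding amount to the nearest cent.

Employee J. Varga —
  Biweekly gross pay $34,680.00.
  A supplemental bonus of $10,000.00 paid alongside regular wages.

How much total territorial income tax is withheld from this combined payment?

Territorial Income Tax: taxable = $34,680.00
  $3,295.50 + 36.55% × ($34,680.00 − $16,600.00) = $3,295.50 + 36.55% × $18,080.00 = $9,903.74
Supplemental (17.1% flat on bonus): 17.1% × $10,000.00 = $1,710.00
Total territorial income tax: $9,903.74 + $1,710.00 = $11,613.74

$11,613.74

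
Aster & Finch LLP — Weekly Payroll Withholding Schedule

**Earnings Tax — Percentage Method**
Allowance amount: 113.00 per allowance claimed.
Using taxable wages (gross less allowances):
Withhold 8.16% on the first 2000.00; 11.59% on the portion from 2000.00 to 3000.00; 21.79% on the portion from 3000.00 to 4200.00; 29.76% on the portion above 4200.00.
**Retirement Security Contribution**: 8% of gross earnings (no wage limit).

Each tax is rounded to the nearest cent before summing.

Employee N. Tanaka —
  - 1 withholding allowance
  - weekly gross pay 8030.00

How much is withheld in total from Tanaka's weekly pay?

Earnings Tax: taxable = 8030.00 − 1×113.00 = 7917.00
  540.58 + 29.76% × (7917.00 − 4200.00) = 540.58 + 29.76% × 3717.00 = 1646.76
Retirement Security Contribution: 8% × 8030.00 = 642.40
Total: 1646.76 + 642.40 = 2289.16

2289.16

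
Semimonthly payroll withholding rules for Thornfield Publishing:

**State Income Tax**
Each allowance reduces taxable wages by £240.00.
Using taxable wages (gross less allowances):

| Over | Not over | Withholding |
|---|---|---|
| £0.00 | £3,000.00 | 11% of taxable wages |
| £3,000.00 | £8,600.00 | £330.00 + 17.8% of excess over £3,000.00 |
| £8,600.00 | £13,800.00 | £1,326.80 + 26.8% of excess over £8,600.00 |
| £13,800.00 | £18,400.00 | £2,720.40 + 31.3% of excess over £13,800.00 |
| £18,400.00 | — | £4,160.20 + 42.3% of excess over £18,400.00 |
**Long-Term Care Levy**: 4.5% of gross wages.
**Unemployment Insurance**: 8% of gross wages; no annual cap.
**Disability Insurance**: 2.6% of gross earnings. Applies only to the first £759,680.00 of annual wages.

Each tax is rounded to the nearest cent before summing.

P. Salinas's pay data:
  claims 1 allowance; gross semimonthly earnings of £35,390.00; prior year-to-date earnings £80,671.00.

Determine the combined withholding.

State Income Tax: taxable = £35,390.00 − 1×£240.00 = £35,150.00
  £4,160.20 + 42.3% × (£35,150.00 − £18,400.00) = £4,160.20 + 42.3% × £16,750.00 = £11,245.45
Long-Term Care Levy: 4.5% × £35,390.00 = £1,592.55
Unemployment Insurance: 8% × £35,390.00 = £2,831.20
Disability Insurance: 2.6% × £35,390.00 = £920.14
Total: £11,245.45 + £1,592.55 + £2,831.20 + £920.14 = £16,589.34

£16,589.34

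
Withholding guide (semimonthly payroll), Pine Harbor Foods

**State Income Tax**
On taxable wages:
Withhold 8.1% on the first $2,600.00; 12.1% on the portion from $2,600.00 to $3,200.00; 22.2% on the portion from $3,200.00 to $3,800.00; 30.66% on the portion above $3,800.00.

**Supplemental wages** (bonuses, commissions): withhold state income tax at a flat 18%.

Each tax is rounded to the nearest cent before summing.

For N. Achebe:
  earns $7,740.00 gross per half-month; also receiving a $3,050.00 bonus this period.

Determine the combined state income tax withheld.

State Income Tax: taxable = $7,740.00
  $416.40 + 30.66% × ($7,740.00 − $3,800.00) = $416.40 + 30.66% × $3,940.00 = $1,624.40
Supplemental (18% flat on bonus): 18% × $3,050.00 = $549.00
Total state income tax: $1,624.40 + $549.00 = $2,173.40

$2,173.40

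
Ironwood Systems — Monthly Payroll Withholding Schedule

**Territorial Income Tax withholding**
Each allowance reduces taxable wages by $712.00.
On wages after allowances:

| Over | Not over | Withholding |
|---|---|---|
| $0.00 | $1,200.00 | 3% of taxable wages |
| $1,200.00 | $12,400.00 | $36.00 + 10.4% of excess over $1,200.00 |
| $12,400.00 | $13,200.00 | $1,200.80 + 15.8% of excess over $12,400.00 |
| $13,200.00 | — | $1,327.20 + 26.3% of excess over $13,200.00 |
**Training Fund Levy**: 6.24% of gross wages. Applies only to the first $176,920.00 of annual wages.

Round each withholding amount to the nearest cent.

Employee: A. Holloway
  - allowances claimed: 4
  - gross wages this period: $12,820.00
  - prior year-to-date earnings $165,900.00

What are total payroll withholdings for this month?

Territorial Income Tax: taxable = $12,820.00 − 4×$712.00 = $9,972.00
  $36.00 + 10.4% × ($9,972.00 − $1,200.00) = $36.00 + 10.4% × $8,772.00 = $948.29
Training Fund Levy: cap $176,920.00 − YTD $165,900.00 = $11,020.00 subject; 6.24% × $11,020.00 = $687.65
Total: $948.29 + $687.65 = $1,635.94

$1,635.94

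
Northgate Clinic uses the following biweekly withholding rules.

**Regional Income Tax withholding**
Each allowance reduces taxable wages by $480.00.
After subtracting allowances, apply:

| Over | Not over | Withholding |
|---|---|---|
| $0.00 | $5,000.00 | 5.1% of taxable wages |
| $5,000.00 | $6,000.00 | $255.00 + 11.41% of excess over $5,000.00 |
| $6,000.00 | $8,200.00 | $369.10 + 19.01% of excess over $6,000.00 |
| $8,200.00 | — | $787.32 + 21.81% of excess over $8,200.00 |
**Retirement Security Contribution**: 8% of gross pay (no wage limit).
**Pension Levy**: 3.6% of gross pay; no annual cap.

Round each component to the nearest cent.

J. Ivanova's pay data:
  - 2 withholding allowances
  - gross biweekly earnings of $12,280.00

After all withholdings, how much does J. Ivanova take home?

Regional Income Tax: taxable = $12,280.00 − 2×$480.00 = $11,320.00
  $787.32 + 21.81% × ($11,320.00 − $8,200.00) = $787.32 + 21.81% × $3,120.00 = $1,467.79
Retirement Security Contribution: 8% × $12,280.00 = $982.40
Pension Levy: 3.6% × $12,280.00 = $442.08
Total withheld: $1,467.79 + $982.40 + $442.08 = $2,892.27
Net pay: $12,280.00 − $2,892.27 = $9,387.73

$9,387.73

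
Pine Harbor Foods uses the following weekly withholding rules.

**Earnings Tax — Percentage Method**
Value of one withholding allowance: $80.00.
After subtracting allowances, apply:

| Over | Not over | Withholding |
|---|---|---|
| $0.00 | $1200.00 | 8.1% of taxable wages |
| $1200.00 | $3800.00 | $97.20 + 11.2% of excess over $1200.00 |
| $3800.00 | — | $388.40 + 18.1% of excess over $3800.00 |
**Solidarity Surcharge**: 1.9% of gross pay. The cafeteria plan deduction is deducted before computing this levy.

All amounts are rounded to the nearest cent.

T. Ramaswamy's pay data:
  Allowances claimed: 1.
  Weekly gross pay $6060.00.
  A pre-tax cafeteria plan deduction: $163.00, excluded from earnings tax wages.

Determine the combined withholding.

Earnings Tax: taxable = $6060.00 − $163.00 − 1×$80.00 = $5817.00
  $388.40 + 18.1% × ($5817.00 − $3800.00) = $388.40 + 18.1% × $2017.00 = $753.48
Solidarity Surcharge: 1.9% × $5897.00 = $112.04
Total: $753.48 + $112.04 = $865.52

$865.52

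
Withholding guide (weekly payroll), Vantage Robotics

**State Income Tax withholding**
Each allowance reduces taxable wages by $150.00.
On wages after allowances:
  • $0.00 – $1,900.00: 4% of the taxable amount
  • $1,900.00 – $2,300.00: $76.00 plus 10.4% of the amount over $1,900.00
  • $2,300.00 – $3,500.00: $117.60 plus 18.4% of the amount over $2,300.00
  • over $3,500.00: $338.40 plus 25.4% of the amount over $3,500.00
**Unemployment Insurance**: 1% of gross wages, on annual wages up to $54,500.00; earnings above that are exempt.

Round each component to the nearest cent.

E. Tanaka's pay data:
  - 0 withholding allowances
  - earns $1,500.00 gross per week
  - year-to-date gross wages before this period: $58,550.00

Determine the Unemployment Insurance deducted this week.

Unemployment Insurance: YTD $58,550.00 ≥ cap $54,500.00 → $0.00

$0.00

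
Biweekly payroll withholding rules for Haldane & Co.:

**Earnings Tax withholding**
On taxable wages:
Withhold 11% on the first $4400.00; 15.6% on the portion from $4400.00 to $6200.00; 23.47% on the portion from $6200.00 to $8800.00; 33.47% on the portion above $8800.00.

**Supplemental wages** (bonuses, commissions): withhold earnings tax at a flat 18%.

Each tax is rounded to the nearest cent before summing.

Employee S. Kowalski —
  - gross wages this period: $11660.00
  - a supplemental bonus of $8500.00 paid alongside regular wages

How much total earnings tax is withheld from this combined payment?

Earnings Tax: taxable = $11660.00
  $1375.02 + 33.47% × ($11660.00 − $8800.00) = $1375.02 + 33.47% × $2860.00 = $2332.26
Supplemental (18% flat on bonus): 18% × $8500.00 = $1530.00
Total earnings tax: $2332.26 + $1530.00 = $3862.26

$3862.26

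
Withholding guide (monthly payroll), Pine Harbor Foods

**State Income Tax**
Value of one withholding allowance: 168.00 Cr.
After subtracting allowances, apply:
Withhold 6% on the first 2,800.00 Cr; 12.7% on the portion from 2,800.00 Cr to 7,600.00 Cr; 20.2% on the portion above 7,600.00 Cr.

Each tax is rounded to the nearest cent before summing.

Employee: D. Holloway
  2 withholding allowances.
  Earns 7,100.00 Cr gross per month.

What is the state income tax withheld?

671.43 Cr

State Income Tax: taxable = 7,100.00 Cr − 2×168.00 Cr = 6,764.00 Cr
  168.00 Cr + 12.7% × (6,764.00 Cr − 2,800.00 Cr) = 168.00 Cr + 12.7% × 3,964.00 Cr = 671.43 Cr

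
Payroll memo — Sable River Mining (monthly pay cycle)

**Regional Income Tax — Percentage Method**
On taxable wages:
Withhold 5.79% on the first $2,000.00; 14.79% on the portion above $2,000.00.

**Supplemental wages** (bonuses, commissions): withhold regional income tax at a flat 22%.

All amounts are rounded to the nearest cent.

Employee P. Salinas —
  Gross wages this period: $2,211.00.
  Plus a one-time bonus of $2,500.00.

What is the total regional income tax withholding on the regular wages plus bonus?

Regional Income Tax: taxable = $2,211.00
  $115.80 + 14.79% × ($2,211.00 − $2,000.00) = $115.80 + 14.79% × $211.00 = $147.01
Supplemental (22% flat on bonus): 22% × $2,500.00 = $550.00
Total regional income tax: $147.01 + $550.00 = $697.01

$697.01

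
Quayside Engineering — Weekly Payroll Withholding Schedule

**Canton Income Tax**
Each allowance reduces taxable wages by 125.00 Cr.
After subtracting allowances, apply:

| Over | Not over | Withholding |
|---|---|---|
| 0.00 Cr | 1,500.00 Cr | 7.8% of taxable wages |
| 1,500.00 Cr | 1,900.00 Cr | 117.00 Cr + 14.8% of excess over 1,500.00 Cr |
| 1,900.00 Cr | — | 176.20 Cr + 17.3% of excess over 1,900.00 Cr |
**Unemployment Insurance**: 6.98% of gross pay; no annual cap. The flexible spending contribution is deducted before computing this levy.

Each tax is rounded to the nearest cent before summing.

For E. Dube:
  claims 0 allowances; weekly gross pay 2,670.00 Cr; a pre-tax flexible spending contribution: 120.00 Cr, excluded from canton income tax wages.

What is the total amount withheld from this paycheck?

466.64 Cr

Canton Income Tax: taxable = 2,670.00 Cr − 120.00 Cr = 2,550.00 Cr
  176.20 Cr + 17.3% × (2,550.00 Cr − 1,900.00 Cr) = 176.20 Cr + 17.3% × 650.00 Cr = 288.65 Cr
Unemployment Insurance: 6.98% × 2,550.00 Cr = 177.99 Cr
Total: 288.65 Cr + 177.99 Cr = 466.64 Cr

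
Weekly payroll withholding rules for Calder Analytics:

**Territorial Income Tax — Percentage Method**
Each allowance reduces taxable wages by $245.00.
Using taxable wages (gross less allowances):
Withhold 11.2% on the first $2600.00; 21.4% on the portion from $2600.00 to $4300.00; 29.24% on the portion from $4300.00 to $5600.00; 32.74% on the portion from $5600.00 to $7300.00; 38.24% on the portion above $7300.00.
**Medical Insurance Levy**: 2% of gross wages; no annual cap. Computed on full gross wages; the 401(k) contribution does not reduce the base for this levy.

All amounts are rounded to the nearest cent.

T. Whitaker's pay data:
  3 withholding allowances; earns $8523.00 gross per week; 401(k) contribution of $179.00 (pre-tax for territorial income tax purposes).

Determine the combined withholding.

Territorial Income Tax: taxable = $8523.00 − $179.00 − 3×$245.00 = $7609.00
  $1591.70 + 38.24% × ($7609.00 − $7300.00) = $1591.70 + 38.24% × $309.00 = $1709.86
Medical Insurance Levy: 2% × $8523.00 = $170.46
Total: $1709.86 + $170.46 = $1880.32

$1880.32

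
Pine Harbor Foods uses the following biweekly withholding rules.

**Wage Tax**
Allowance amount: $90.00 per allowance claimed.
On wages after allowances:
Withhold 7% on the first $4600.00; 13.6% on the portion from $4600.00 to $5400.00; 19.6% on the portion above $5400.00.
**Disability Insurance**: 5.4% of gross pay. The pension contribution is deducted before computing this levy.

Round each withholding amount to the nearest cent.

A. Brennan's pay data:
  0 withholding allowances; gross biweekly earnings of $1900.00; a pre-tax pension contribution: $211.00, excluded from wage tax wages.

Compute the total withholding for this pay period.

$209.44

Wage Tax: taxable = $1900.00 − $211.00 = $1689.00
  7% × $1689.00 = $118.23
Disability Insurance: 5.4% × $1689.00 = $91.21
Total: $118.23 + $91.21 = $209.44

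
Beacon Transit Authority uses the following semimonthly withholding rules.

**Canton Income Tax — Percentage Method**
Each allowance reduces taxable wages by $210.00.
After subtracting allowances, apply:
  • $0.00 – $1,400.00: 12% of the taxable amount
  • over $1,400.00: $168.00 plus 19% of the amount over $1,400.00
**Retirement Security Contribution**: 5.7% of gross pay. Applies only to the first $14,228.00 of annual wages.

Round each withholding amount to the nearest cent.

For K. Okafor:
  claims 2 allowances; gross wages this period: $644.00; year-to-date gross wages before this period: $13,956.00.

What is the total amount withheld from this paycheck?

Canton Income Tax: taxable = $644.00 − 2×$210.00 = $224.00
  12% × $224.00 = $26.88
Retirement Security Contribution: cap $14,228.00 − YTD $13,956.00 = $272.00 subject; 5.7% × $272.00 = $15.50
Total: $26.88 + $15.50 = $42.38

$42.38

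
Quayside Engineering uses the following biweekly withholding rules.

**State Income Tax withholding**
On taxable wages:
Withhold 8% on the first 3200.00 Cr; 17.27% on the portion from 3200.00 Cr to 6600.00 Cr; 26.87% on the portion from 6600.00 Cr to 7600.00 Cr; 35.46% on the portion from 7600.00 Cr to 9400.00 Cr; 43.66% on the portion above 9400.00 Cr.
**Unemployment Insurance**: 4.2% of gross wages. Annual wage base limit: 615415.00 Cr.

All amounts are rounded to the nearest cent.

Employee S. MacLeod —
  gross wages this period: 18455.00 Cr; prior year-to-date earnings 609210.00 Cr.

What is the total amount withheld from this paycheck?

5964.18 Cr

State Income Tax: taxable = 18455.00 Cr
  1750.16 Cr + 43.66% × (18455.00 Cr − 9400.00 Cr) = 1750.16 Cr + 43.66% × 9055.00 Cr = 5703.57 Cr
Unemployment Insurance: cap 615415.00 Cr − YTD 609210.00 Cr = 6205.00 Cr subject; 4.2% × 6205.00 Cr = 260.61 Cr
Total: 5703.57 Cr + 260.61 Cr = 5964.18 Cr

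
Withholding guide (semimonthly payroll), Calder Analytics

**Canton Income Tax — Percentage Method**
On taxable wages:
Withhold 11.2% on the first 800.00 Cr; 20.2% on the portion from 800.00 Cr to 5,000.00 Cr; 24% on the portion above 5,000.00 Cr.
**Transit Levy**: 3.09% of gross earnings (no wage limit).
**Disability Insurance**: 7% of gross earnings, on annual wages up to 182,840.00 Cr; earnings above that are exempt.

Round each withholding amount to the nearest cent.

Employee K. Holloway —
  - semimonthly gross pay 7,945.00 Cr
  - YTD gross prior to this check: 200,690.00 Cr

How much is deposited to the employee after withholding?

6,054.70 Cr

Canton Income Tax: taxable = 7,945.00 Cr
  938.00 Cr + 24% × (7,945.00 Cr − 5,000.00 Cr) = 938.00 Cr + 24% × 2,945.00 Cr = 1,644.80 Cr
Transit Levy: 3.09% × 7,945.00 Cr = 245.50 Cr
Disability Insurance: YTD 200,690.00 Cr ≥ cap 182,840.00 Cr → 0.00 Cr
Total withheld: 1,644.80 Cr + 245.50 Cr + 0.00 Cr = 1,890.30 Cr
Net pay: 7,945.00 Cr − 1,890.30 Cr = 6,054.70 Cr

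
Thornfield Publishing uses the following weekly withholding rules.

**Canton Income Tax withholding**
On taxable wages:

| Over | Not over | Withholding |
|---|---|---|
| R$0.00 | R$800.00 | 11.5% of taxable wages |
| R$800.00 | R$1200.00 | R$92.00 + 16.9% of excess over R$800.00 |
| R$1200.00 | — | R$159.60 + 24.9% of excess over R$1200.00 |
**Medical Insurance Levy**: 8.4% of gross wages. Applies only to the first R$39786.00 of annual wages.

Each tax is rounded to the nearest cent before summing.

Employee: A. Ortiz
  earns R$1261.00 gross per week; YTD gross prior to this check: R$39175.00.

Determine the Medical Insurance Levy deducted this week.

Medical Insurance Levy: cap R$39786.00 − YTD R$39175.00 = R$611.00 subject; 8.4% × R$611.00 = R$51.32

R$51.32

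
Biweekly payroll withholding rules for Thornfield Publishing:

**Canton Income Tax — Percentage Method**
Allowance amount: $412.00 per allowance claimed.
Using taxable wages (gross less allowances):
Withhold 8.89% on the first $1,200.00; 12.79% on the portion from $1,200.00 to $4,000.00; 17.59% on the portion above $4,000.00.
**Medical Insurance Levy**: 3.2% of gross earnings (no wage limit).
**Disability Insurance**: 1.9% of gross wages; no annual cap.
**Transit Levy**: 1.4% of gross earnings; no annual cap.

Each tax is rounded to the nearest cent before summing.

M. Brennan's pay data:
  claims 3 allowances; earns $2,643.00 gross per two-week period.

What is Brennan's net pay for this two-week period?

Canton Income Tax: taxable = $2,643.00 − 3×$412.00 = $1,407.00
  $106.68 + 12.79% × ($1,407.00 − $1,200.00) = $106.68 + 12.79% × $207.00 = $133.16
Medical Insurance Levy: 3.2% × $2,643.00 = $84.58
Disability Insurance: 1.9% × $2,643.00 = $50.22
Transit Levy: 1.4% × $2,643.00 = $37.00
Total withheld: $133.16 + $84.58 + $50.22 + $37.00 = $304.96
Net pay: $2,643.00 − $304.96 = $2,338.04

$2,338.04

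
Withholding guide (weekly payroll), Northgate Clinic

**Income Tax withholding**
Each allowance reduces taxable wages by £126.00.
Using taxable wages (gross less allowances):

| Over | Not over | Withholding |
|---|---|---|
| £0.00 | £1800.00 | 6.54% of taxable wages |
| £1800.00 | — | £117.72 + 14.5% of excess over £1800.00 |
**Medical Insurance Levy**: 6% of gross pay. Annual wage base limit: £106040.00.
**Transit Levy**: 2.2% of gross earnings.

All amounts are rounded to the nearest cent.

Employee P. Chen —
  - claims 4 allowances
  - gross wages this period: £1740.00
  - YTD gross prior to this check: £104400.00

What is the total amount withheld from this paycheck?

Income Tax: taxable = £1740.00 − 4×£126.00 = £1236.00
  6.54% × £1236.00 = £80.83
Medical Insurance Levy: cap £106040.00 − YTD £104400.00 = £1640.00 subject; 6% × £1640.00 = £98.40
Transit Levy: 2.2% × £1740.00 = £38.28
Total: £80.83 + £98.40 + £38.28 = £217.51

£217.51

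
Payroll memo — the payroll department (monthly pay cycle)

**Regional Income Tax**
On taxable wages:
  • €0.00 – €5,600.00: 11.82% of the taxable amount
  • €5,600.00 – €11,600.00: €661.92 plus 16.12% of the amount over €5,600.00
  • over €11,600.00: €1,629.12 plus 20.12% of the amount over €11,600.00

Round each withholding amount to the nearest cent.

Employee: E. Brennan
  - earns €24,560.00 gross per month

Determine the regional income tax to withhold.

€4,236.67

Regional Income Tax: taxable = €24,560.00
  €1,629.12 + 20.12% × (€24,560.00 − €11,600.00) = €1,629.12 + 20.12% × €12,960.00 = €4,236.67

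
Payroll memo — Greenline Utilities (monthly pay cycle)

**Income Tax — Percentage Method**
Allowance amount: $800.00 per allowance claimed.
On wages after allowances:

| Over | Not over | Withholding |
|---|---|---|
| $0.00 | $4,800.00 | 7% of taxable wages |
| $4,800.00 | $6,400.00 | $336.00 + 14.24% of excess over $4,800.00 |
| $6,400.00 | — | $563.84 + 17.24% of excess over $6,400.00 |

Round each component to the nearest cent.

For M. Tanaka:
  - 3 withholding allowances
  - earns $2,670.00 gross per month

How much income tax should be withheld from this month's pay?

$18.90

Income Tax: taxable = $2,670.00 − 3×$800.00 = $270.00
  7% × $270.00 = $18.90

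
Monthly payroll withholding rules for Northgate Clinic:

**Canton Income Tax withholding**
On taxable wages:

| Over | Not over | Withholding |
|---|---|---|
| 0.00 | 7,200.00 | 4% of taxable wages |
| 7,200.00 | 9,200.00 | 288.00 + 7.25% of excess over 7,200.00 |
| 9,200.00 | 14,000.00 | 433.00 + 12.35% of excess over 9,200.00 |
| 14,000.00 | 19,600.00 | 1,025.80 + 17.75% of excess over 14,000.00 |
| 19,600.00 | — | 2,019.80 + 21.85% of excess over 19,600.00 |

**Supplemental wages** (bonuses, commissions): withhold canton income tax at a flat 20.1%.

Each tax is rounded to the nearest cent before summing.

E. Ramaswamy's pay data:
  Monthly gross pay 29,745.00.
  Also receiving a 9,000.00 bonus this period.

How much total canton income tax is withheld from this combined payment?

6,045.48

Canton Income Tax: taxable = 29,745.00
  2,019.80 + 21.85% × (29,745.00 − 19,600.00) = 2,019.80 + 21.85% × 10,145.00 = 4,236.48
Supplemental (20.1% flat on bonus): 20.1% × 9,000.00 = 1,809.00
Total canton income tax: 4,236.48 + 1,809.00 = 6,045.48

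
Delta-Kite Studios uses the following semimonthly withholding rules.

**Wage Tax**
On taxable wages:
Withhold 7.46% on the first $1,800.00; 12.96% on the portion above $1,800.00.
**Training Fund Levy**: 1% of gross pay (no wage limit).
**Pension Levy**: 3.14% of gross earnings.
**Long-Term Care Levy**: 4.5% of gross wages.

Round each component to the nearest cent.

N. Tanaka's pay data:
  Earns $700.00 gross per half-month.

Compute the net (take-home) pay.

$587.30

Wage Tax: taxable = $700.00
  7.46% × $700.00 = $52.22
Training Fund Levy: 1% × $700.00 = $7.00
Pension Levy: 3.14% × $700.00 = $21.98
Long-Term Care Levy: 4.5% × $700.00 = $31.50
Total withheld: $52.22 + $7.00 + $21.98 + $31.50 = $112.70
Net pay: $700.00 − $112.70 = $587.30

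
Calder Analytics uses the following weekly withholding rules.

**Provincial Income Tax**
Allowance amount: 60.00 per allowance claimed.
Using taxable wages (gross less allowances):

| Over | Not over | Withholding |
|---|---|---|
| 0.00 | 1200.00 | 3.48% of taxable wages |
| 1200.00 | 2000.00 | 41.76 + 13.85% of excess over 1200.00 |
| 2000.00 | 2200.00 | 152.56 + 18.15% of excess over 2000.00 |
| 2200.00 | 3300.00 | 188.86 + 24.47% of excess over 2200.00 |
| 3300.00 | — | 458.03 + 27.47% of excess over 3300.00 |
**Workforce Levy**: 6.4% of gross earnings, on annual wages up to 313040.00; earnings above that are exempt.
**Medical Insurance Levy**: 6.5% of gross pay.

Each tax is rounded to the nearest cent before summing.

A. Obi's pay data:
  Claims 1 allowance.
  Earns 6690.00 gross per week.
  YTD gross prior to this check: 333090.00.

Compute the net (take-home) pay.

Provincial Income Tax: taxable = 6690.00 − 1×60.00 = 6630.00
  458.03 + 27.47% × (6630.00 − 3300.00) = 458.03 + 27.47% × 3330.00 = 1372.78
Workforce Levy: YTD 333090.00 ≥ cap 313040.00 → 0.00
Medical Insurance Levy: 6.5% × 6690.00 = 434.85
Total withheld: 1372.78 + 0.00 + 434.85 = 1807.63
Net pay: 6690.00 − 1807.63 = 4882.37

4882.37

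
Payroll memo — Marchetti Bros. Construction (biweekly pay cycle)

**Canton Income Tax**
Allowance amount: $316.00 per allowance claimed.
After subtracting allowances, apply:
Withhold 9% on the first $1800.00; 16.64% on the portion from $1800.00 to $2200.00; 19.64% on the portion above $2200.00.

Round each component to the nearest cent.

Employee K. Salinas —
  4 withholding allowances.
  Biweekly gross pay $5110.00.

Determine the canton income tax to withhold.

$551.83

Canton Income Tax: taxable = $5110.00 − 4×$316.00 = $3846.00
  $228.56 + 19.64% × ($3846.00 − $2200.00) = $228.56 + 19.64% × $1646.00 = $551.83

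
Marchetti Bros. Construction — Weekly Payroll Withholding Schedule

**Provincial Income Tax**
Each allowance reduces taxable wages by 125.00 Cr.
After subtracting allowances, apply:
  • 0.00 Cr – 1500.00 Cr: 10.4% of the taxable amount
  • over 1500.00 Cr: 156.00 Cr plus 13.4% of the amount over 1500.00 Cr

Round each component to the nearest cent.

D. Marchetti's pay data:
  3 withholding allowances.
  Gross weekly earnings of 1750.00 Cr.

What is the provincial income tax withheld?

Provincial Income Tax: taxable = 1750.00 Cr − 3×125.00 Cr = 1375.00 Cr
  10.4% × 1375.00 Cr = 143.00 Cr

143.00 Cr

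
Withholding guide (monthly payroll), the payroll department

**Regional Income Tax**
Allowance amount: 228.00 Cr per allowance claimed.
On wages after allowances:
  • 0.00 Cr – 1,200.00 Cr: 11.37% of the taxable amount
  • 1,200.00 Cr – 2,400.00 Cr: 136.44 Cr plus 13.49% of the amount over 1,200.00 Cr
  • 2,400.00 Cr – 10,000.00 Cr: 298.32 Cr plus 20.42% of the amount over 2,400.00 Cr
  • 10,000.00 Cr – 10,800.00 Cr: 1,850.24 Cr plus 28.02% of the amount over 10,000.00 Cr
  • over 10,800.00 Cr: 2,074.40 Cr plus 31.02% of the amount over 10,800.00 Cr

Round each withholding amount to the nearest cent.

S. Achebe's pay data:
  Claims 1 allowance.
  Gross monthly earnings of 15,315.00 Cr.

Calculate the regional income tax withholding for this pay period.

3,404.23 Cr

Regional Income Tax: taxable = 15,315.00 Cr − 1×228.00 Cr = 15,087.00 Cr
  2,074.40 Cr + 31.02% × (15,087.00 Cr − 10,800.00 Cr) = 2,074.40 Cr + 31.02% × 4,287.00 Cr = 3,404.23 Cr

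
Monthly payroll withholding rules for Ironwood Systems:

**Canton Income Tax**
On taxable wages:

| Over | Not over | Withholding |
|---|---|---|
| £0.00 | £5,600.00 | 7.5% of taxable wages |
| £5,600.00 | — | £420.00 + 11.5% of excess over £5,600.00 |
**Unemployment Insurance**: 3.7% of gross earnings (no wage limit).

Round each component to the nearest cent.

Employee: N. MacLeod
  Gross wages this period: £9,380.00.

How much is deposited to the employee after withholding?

Canton Income Tax: taxable = £9,380.00
  £420.00 + 11.5% × (£9,380.00 − £5,600.00) = £420.00 + 11.5% × £3,780.00 = £854.70
Unemployment Insurance: 3.7% × £9,380.00 = £347.06
Total withheld: £854.70 + £347.06 = £1,201.76
Net pay: £9,380.00 − £1,201.76 = £8,178.24

£8,178.24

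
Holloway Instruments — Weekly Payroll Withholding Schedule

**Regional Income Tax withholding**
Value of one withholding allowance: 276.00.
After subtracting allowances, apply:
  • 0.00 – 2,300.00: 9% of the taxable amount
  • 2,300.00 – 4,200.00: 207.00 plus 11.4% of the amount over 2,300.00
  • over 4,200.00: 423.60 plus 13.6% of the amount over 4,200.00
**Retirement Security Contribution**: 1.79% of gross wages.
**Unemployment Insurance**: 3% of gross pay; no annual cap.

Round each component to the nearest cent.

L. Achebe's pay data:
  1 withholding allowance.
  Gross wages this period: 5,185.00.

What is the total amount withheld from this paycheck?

768.38

Regional Income Tax: taxable = 5,185.00 − 1×276.00 = 4,909.00
  423.60 + 13.6% × (4,909.00 − 4,200.00) = 423.60 + 13.6% × 709.00 = 520.02
Retirement Security Contribution: 1.79% × 5,185.00 = 92.81
Unemployment Insurance: 3% × 5,185.00 = 155.55
Total: 520.02 + 92.81 + 155.55 = 768.38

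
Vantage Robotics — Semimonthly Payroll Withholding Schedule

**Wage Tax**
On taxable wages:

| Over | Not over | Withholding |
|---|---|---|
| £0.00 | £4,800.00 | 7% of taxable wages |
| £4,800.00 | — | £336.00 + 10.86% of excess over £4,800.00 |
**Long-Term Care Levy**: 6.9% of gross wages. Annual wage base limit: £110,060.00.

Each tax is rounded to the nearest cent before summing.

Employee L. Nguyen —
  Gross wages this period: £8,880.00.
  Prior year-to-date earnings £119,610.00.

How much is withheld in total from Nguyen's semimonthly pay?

£779.09

Wage Tax: taxable = £8,880.00
  £336.00 + 10.86% × (£8,880.00 − £4,800.00) = £336.00 + 10.86% × £4,080.00 = £779.09
Long-Term Care Levy: YTD £119,610.00 ≥ cap £110,060.00 → £0.00
Total: £779.09 + £0.00 = £779.09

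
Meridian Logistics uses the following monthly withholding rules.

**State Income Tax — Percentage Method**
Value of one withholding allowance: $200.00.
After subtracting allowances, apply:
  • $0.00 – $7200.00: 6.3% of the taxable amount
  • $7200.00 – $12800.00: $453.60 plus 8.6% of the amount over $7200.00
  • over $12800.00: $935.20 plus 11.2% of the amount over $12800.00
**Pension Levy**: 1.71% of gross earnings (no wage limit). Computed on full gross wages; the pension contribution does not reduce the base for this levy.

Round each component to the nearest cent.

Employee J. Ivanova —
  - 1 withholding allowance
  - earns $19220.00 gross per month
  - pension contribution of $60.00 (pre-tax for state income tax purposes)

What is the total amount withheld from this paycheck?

State Income Tax: taxable = $19220.00 − $60.00 − 1×$200.00 = $18960.00
  $935.20 + 11.2% × ($18960.00 − $12800.00) = $935.20 + 11.2% × $6160.00 = $1625.12
Pension Levy: 1.71% × $19220.00 = $328.66
Total: $1625.12 + $328.66 = $1953.78

$1953.78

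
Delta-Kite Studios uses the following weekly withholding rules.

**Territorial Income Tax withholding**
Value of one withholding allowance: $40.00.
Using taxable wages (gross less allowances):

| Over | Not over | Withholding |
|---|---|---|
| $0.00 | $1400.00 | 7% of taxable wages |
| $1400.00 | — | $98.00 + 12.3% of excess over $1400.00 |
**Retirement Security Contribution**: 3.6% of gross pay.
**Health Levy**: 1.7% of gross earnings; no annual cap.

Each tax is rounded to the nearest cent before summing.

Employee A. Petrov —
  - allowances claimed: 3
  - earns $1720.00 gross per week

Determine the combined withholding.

$213.76

Territorial Income Tax: taxable = $1720.00 − 3×$40.00 = $1600.00
  $98.00 + 12.3% × ($1600.00 − $1400.00) = $98.00 + 12.3% × $200.00 = $122.60
Retirement Security Contribution: 3.6% × $1720.00 = $61.92
Health Levy: 1.7% × $1720.00 = $29.24
Total: $122.60 + $61.92 + $29.24 = $213.76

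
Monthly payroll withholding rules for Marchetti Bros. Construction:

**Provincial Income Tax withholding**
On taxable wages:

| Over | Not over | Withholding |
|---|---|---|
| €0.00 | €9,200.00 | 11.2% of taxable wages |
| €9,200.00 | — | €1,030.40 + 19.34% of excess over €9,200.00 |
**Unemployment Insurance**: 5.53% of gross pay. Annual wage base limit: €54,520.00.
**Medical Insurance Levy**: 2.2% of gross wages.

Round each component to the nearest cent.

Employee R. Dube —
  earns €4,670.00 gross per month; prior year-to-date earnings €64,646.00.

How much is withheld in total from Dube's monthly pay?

€625.78

Provincial Income Tax: taxable = €4,670.00
  11.2% × €4,670.00 = €523.04
Unemployment Insurance: YTD €64,646.00 ≥ cap €54,520.00 → €0.00
Medical Insurance Levy: 2.2% × €4,670.00 = €102.74
Total: €523.04 + €0.00 + €102.74 = €625.78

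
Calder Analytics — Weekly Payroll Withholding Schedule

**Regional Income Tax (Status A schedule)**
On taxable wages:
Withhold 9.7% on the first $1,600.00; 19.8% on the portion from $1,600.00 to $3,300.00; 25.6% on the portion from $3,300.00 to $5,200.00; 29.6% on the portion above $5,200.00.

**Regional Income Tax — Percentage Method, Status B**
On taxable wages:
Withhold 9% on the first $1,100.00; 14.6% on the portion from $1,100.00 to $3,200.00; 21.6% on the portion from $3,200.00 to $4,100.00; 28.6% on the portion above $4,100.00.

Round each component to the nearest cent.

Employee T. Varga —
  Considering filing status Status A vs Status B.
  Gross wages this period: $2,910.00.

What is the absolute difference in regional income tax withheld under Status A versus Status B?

Regional Income Tax (Status A): taxable = $2,910.00
  $155.20 + 19.8% × ($2,910.00 − $1,600.00) = $155.20 + 19.8% × $1,310.00 = $414.58
Regional Income Tax (Status B): taxable = $2,910.00
  $99.00 + 14.6% × ($2,910.00 − $1,100.00) = $99.00 + 14.6% × $1,810.00 = $363.26
Difference: |$414.58 − $363.26| = $51.32 (higher under Status A)

$51.32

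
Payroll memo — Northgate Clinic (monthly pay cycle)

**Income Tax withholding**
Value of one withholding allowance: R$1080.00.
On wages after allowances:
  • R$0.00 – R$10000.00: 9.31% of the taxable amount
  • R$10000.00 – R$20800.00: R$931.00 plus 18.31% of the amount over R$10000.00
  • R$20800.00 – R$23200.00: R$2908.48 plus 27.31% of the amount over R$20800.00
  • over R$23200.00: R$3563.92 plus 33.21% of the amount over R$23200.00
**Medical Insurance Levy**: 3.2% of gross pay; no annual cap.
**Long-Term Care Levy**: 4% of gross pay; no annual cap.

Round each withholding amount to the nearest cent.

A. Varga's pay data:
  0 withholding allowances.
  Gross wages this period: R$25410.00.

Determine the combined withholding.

Income Tax: taxable = R$25410.00
  R$3563.92 + 33.21% × (R$25410.00 − R$23200.00) = R$3563.92 + 33.21% × R$2210.00 = R$4297.86
Medical Insurance Levy: 3.2% × R$25410.00 = R$813.12
Long-Term Care Levy: 4% × R$25410.00 = R$1016.40
Total: R$4297.86 + R$813.12 + R$1016.40 = R$6127.38

R$6127.38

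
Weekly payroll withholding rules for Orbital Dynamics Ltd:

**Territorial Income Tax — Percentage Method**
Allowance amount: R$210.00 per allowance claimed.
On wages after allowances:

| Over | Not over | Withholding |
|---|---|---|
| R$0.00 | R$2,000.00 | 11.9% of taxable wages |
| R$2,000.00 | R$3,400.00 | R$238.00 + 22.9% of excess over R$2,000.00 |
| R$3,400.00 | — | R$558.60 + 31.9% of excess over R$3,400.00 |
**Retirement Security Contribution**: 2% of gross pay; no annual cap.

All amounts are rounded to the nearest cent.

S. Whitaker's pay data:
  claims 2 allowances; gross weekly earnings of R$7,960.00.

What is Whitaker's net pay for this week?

R$5,921.54

Territorial Income Tax: taxable = R$7,960.00 − 2×R$210.00 = R$7,540.00
  R$558.60 + 31.9% × (R$7,540.00 − R$3,400.00) = R$558.60 + 31.9% × R$4,140.00 = R$1,879.26
Retirement Security Contribution: 2% × R$7,960.00 = R$159.20
Total withheld: R$1,879.26 + R$159.20 = R$2,038.46
Net pay: R$7,960.00 − R$2,038.46 = R$5,921.54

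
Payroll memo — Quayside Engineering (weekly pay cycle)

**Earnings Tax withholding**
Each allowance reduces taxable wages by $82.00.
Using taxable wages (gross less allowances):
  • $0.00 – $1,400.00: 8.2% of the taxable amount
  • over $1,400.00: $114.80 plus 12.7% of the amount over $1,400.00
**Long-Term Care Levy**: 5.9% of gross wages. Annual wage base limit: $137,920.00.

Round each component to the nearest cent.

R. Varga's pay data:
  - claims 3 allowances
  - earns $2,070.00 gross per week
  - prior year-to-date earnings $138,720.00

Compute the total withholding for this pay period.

Earnings Tax: taxable = $2,070.00 − 3×$82.00 = $1,824.00
  $114.80 + 12.7% × ($1,824.00 − $1,400.00) = $114.80 + 12.7% × $424.00 = $168.65
Long-Term Care Levy: YTD $138,720.00 ≥ cap $137,920.00 → $0.00
Total: $168.65 + $0.00 = $168.65

$168.65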